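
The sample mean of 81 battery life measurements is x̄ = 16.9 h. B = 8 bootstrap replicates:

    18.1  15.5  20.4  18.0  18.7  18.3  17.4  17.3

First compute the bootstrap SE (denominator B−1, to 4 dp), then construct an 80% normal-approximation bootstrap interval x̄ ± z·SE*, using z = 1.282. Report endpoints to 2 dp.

Mean of replicates = 17.9625; sum of squared deviations = 13.4387; SE* = √(13.4387/7) = 1.3856
Margin = 1.282 × 1.3856 = 1.776
Interval: 16.9 ± 1.776

(15.12, 18.68)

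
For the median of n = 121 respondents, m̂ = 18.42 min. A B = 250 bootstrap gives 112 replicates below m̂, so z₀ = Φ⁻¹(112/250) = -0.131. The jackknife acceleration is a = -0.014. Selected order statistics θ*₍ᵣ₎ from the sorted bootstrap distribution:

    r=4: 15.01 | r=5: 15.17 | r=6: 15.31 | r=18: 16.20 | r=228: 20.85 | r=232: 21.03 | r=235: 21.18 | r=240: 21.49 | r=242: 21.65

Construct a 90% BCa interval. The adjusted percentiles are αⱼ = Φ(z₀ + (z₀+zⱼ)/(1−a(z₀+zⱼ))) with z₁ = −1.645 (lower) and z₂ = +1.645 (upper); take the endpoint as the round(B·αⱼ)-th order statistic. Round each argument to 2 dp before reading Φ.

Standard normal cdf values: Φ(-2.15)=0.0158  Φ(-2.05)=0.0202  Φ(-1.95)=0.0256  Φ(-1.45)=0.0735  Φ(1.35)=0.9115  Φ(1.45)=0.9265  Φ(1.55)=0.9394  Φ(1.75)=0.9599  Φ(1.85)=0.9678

(15.31, 20.85)

Lower: z₀ + z₁ = -0.131 + (-1.645) = -1.776; 1 − a(z₀+z₁) = 1 − (-0.014)(-1.776) = 0.9751; argument = -0.131 + (-1.776)/0.9751 = -1.9523 → -1.95.
α₁ = Φ(-1.95) = 0.0256; rank = round(250 × 0.0256) = 6; θ*₍6₎ = 15.31.
Upper: z₀ + z₂ = 1.514; 1 − a(z₀+z₂) = 1.0212; argument = 1.3516 → 1.35; α₂ = 0.9115; rank = 228; θ*₍228₎ = 20.85.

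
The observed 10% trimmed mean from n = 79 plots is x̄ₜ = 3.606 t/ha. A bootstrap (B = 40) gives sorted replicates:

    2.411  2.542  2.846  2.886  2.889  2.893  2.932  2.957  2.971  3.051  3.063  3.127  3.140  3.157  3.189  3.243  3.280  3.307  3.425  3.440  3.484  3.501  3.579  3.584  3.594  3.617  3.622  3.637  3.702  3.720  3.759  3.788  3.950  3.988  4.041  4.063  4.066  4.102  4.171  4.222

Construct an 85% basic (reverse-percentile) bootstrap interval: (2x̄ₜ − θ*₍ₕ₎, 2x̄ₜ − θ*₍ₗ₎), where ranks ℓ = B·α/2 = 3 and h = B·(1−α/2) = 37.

Percentile endpoints at ranks 3 and 37: θ*₍3₎ = 2.846, θ*₍37₎ = 4.066.
Basic interval reflects these around x̄ₜ:
  lower = 2 × 3.606 − 4.066 = 3.146
  upper = 2 × 3.606 − 2.846 = 4.366

(3.146, 4.366)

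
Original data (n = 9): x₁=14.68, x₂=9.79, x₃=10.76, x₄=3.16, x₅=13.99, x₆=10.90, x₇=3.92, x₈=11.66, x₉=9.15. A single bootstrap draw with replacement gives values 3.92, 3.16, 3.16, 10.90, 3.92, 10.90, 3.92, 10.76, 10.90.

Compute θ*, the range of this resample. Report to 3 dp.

Range = 10.90 − 3.16 = 7.740

θ* = 7.740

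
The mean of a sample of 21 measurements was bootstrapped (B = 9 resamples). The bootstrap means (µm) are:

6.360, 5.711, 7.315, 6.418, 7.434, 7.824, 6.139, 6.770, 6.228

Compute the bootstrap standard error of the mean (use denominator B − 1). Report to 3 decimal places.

SE* = 0.698

Bootstrap SE is the standard deviation of the 9 replicate means.
Mean of replicates: (6.360 + 5.711 + 7.315 + 6.418 + 7.434 + 7.824 + 6.139 + 6.770 + 6.228) / 9 = 60.1990 / 9 = 6.6888
Sum of squared deviations: (−0.3288)² + (−0.9778)² + (+0.6262)² + (−0.2708)² + (+0.7452)² + (+1.1352)² + (−0.5498)² + (+0.0812)² + (−0.4608)² = 3.8949
Variance = 3.8949 / 8 = 0.4869
SE* = √0.4869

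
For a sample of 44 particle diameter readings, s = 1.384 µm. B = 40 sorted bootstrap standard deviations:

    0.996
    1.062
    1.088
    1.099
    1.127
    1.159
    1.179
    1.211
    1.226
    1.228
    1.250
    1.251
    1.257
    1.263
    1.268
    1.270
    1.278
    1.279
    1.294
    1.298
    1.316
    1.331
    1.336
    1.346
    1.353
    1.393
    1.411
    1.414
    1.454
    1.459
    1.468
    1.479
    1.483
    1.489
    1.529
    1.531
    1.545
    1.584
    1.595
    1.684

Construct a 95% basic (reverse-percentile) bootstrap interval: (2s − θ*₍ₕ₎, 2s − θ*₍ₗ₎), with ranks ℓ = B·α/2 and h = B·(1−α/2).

Percentile endpoints at ranks 1 and 39: θ*₍1₎ = 0.996, θ*₍39₎ = 1.595.
Basic interval reflects these around s:
  lower = 2 × 1.384 − 1.595 = 1.173
  upper = 2 × 1.384 − 0.996 = 1.772

(1.173, 1.772)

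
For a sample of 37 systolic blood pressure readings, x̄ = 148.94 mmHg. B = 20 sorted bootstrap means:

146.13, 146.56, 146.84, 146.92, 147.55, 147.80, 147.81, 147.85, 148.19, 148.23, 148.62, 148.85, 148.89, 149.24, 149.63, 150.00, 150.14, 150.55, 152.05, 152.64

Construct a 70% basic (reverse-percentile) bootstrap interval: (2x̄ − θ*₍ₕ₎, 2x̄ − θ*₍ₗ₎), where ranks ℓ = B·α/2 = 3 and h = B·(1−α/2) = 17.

(147.74, 151.04)

Percentile endpoints at ranks 3 and 17: θ*₍3₎ = 146.84, θ*₍17₎ = 150.14.
Basic interval reflects these around x̄:
  lower = 2 × 148.94 − 150.14 = 147.74
  upper = 2 × 148.94 − 146.84 = 151.04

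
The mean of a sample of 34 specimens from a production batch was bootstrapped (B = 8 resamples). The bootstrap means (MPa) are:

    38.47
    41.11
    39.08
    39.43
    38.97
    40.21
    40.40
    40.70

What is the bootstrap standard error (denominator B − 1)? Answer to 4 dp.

SE* = 0.9386

Bootstrap SE is the standard deviation of the 8 replicate means.
Mean of replicates: (38.47 + 41.11 + 39.08 + 39.43 + 38.97 + 40.21 + 40.40 + 40.70) / 8 = 318.37000 / 8 = 39.79625
Sum of squared deviations: (−1.32625)² + (+1.31375)² + (−0.71625)² + (−0.36625)² + (−0.82625)² + (+0.41375)² + (+0.60375)² + (+0.90375)² = 6.16719
Variance = 6.16719 / 7 = 0.88103
SE* = √0.88103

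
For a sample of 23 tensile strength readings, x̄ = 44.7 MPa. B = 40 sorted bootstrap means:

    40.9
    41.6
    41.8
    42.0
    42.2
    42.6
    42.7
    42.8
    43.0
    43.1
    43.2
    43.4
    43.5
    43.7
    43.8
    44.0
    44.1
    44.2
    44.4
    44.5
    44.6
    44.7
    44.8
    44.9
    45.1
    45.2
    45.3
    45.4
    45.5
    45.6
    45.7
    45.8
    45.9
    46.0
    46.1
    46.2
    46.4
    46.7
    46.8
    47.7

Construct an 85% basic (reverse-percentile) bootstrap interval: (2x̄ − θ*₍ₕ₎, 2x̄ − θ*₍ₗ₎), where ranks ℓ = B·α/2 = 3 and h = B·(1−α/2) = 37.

(43.0, 47.6)

Percentile endpoints at ranks 3 and 37: θ*₍3₎ = 41.8, θ*₍37₎ = 46.4.
Basic interval reflects these around x̄:
  lower = 2 × 44.7 − 46.4 = 43.0
  upper = 2 × 44.7 − 41.8 = 47.6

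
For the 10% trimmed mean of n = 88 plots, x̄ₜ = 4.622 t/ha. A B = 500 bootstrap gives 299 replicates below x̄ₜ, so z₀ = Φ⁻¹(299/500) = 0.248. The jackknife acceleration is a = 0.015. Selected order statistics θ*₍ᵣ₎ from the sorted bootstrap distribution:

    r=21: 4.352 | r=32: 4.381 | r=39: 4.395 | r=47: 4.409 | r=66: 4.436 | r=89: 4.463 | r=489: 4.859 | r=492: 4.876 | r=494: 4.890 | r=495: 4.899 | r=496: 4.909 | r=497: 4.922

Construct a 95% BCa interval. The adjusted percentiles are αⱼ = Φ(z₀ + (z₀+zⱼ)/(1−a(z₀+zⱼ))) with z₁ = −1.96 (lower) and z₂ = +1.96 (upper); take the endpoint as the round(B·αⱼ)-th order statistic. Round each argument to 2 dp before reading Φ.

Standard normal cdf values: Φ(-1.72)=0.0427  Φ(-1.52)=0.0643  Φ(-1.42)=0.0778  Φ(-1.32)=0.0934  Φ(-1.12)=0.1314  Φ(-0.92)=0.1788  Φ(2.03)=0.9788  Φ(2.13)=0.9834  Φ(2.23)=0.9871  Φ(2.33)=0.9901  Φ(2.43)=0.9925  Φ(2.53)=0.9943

(4.395, 4.922)

Lower: z₀ + z₁ = 0.248 + (-1.960) = -1.712; 1 − a(z₀+z₁) = 1 − (0.015)(-1.712) = 1.0257; argument = 0.248 + (-1.712)/1.0257 = -1.4211 → -1.42.
α₁ = Φ(-1.42) = 0.0778; rank = round(500 × 0.0778) = 39; θ*₍39₎ = 4.395.
Upper: z₀ + z₂ = 2.208; 1 − a(z₀+z₂) = 0.9669; argument = 2.5316 → 2.53; α₂ = 0.9943; rank = 497; θ*₍497₎ = 4.922.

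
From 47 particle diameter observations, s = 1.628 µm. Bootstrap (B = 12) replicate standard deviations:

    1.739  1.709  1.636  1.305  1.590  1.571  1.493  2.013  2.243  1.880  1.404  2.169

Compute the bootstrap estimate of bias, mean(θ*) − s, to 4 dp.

mean(θ*) = (1.739 + 1.709 + 1.636 + 1.305 + 1.590 + 1.571 + 1.493 + 2.013 + 2.243 + 1.880 + 1.404 + 2.169) / 12 = 1.72933
bias = 1.72933 − 1.628

bias = +0.1013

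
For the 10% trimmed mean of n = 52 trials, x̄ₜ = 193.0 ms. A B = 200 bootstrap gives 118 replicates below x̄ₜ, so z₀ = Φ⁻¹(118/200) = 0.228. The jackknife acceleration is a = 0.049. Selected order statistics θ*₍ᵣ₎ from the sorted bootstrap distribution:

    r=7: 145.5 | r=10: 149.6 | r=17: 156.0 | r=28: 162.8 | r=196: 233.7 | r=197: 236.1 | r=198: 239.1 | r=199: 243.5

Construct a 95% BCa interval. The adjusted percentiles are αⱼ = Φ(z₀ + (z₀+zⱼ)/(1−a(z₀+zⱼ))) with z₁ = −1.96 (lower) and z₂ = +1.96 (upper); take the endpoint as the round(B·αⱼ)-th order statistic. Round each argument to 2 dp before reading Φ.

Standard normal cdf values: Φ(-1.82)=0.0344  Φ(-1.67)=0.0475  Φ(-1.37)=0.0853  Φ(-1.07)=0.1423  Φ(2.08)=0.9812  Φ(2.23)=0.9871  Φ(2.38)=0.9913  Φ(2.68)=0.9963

Lower: z₀ + z₁ = 0.228 + (-1.960) = -1.732; 1 − a(z₀+z₁) = 1 − (0.049)(-1.732) = 1.0849; argument = 0.228 + (-1.732)/1.0849 = -1.3685 → -1.37.
α₁ = Φ(-1.37) = 0.0853; rank = round(200 × 0.0853) = 17; θ*₍17₎ = 156.0.
Upper: z₀ + z₂ = 2.188; 1 − a(z₀+z₂) = 0.8928; argument = 2.6787 → 2.68; α₂ = 0.9963; rank = 199; θ*₍199₎ = 243.5.

(156.0, 243.5)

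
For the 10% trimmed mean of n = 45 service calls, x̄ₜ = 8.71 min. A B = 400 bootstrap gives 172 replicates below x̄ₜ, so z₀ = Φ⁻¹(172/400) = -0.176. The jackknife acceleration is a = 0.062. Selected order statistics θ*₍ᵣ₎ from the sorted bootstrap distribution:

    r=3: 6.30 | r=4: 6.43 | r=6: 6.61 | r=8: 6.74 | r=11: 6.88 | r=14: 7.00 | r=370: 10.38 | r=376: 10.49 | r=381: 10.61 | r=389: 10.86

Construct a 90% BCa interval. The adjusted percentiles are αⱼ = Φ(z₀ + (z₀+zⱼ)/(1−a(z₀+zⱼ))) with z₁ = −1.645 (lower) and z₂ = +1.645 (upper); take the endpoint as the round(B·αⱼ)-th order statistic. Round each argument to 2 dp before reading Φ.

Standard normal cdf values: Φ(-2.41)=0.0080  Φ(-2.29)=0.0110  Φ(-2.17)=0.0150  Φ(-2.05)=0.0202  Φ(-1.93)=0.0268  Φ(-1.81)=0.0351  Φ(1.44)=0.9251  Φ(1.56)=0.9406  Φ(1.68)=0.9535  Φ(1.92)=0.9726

Lower: z₀ + z₁ = -0.176 + (-1.645) = -1.821; 1 − a(z₀+z₁) = 1 − (0.062)(-1.821) = 1.1129; argument = -0.176 + (-1.821)/1.1129 = -1.8123 → -1.81.
α₁ = Φ(-1.81) = 0.0351; rank = round(400 × 0.0351) = 14; θ*₍14₎ = 7.00.
Upper: z₀ + z₂ = 1.469; 1 − a(z₀+z₂) = 0.9089; argument = 1.4402 → 1.44; α₂ = 0.9251; rank = 370; θ*₍370₎ = 10.38.

(7.00, 10.38)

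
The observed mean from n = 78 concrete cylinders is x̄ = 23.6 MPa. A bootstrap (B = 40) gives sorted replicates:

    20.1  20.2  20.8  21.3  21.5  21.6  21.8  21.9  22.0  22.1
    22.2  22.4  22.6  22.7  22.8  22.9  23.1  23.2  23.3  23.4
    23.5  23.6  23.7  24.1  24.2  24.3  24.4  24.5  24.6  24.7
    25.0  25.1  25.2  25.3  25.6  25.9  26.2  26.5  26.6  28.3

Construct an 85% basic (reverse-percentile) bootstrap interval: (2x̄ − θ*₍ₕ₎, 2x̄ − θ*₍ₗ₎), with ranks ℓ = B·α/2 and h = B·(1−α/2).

Percentile endpoints at ranks 3 and 37: θ*₍3₎ = 20.8, θ*₍37₎ = 26.2.
Basic interval reflects these around x̄:
  lower = 2 × 23.6 − 26.2 = 21.0
  upper = 2 × 23.6 − 20.8 = 26.4

(21.0, 26.4)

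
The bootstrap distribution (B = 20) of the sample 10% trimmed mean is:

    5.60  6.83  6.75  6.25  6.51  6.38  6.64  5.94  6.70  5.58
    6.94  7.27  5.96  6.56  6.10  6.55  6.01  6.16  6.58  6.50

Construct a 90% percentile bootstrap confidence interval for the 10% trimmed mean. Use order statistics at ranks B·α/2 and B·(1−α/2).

(5.58, 6.94)

Sorted replicates: 5.58, 5.60, 5.94, 5.96, 6.01, 6.10, 6.16, 6.25, 6.38, 6.50, 6.51, 6.55, 6.56, 6.58, 6.64, 6.70, 6.75, 6.83, 6.94, 7.27
α = 0.10; lower rank = 20 × 0.050 = 1; upper rank = 20 × 0.950 = 19.
The 1st smallest replicate is 5.58; the 19th is 6.94.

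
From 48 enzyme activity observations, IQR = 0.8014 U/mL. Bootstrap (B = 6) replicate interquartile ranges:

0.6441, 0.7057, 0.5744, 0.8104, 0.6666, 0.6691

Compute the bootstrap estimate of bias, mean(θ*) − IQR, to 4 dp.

mean(θ*) = (0.6441 + 0.7057 + 0.5744 + 0.8104 + 0.6666 + 0.6691) / 6 = 0.67838
bias = 0.67838 − 0.8014

bias = −0.1230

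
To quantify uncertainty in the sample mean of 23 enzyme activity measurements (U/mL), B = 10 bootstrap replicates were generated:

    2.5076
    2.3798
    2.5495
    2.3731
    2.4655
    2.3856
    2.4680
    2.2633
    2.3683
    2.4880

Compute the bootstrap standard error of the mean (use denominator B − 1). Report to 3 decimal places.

SE* = 0.085

Bootstrap SE is the standard deviation of the 10 replicate means.
Mean of replicates: (2.5076 + 2.3798 + 2.5495 + 2.3731 + 2.4655 + 2.3856 + 2.4680 + 2.2633 + 2.3683 + 2.4880) / 10 = 24.24870 / 10 = 2.42487
Sum of squared deviations: (+0.08273)² + (−0.04507)² + (+0.12463)² + (−0.05177)² + (+0.04063)² + (−0.03927)² + (+0.04313)² + (−0.16157)² + (−0.05657)² + (+0.06313)² = 0.06543
Variance = 0.06543 / 9 = 0.00727
SE* = √0.00727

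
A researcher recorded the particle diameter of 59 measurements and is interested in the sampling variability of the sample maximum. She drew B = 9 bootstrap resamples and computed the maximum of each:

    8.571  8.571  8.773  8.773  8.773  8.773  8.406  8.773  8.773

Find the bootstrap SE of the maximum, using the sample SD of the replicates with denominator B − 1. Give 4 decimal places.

Bootstrap SE is the standard deviation of the 9 replicate maximums.
Mean of replicates: (8.571 + 8.571 + 8.773 + 8.773 + 8.773 + 8.773 + 8.406 + 8.773 + 8.773) / 9 = 78.18600 / 9 = 8.68733
Sum of squared deviations: (−0.11633)² + (−0.11633)² + (+0.08567)² + (+0.08567)² + (+0.08567)² + (+0.08567)² + (−0.28133)² + (+0.08567)² + (+0.08567)² = 0.15025
Variance = 0.15025 / 8 = 0.01878
SE* = √0.01878

SE* = 0.1370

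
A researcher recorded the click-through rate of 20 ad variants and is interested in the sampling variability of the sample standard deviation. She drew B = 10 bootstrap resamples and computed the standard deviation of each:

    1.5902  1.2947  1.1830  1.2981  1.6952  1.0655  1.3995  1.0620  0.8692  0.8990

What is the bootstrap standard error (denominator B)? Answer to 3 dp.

SE* = 0.261

Bootstrap SE is the standard deviation of the 10 replicate standard deviations.
Mean of replicates: (1.5902 + 1.2947 + 1.1830 + 1.2981 + 1.6952 + 1.0655 + 1.3995 + 1.0620 + 0.8692 + 0.8990) / 10 = 12.35640 / 10 = 1.23564
Sum of squared deviations: (+0.35456)² + (+0.05906)² + (−0.05264)² + (+0.06246)² + (+0.45956)² + (−0.17014)² + (+0.16386)² + (−0.17364)² + (−0.36644)² + (−0.33664)² = 0.68062
Variance = 0.68062 / 10 = 0.06806
SE* = √0.06806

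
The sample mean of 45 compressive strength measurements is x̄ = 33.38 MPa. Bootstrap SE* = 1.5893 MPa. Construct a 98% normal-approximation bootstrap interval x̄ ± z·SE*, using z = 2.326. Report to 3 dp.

(29.683, 37.077)

Margin = 2.326 × 1.5893 = 3.6967
Interval: 33.38 ± 3.6967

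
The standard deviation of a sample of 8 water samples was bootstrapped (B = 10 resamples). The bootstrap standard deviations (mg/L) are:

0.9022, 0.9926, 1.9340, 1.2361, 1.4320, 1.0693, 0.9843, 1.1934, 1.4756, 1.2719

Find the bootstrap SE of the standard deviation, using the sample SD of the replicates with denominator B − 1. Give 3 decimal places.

SE* = 0.307

Bootstrap SE is the standard deviation of the 10 replicate standard deviations.
Mean of replicates: (0.9022 + 0.9926 + 1.9340 + 1.2361 + 1.4320 + 1.0693 + 0.9843 + 1.1934 + 1.4756 + 1.2719) / 10 = 12.49140 / 10 = 1.24914
Sum of squared deviations: (−0.34694)² + (−0.25654)² + (+0.68486)² + (−0.01304)² + (+0.18286)² + (−0.17984)² + (−0.26484)² + (−0.05574)² + (+0.22646)² + (+0.02276)² = 0.84621
Variance = 0.84621 / 9 = 0.09402
SE* = √0.09402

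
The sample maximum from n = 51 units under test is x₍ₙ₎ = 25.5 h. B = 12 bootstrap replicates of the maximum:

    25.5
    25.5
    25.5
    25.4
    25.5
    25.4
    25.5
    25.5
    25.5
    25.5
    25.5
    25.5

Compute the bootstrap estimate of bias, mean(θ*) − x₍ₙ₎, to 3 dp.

mean(θ*) = (25.5 + 25.5 + 25.5 + 25.4 + 25.5 + 25.4 + 25.5 + 25.5 + 25.5 + 25.5 + 25.5 + 25.5) / 12 = 25.4833
bias = 25.4833 − 25.5

bias = −0.017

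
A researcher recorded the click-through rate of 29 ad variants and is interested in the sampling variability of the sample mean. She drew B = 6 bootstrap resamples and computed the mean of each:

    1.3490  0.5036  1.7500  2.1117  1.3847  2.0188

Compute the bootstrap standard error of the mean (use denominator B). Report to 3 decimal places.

Bootstrap SE is the standard deviation of the 6 replicate means.
Mean of replicates: (1.3490 + 0.5036 + 1.7500 + 2.1117 + 1.3847 + 2.0188) / 6 = 9.11780 / 6 = 1.51963
Sum of squared deviations: (−0.17063)² + (−1.01603)² + (+0.23037)² + (+0.59207)² + (−0.13493)² + (+0.49917)² = 1.73243
Variance = 1.73243 / 6 = 0.28874
SE* = √0.28874

SE* = 0.537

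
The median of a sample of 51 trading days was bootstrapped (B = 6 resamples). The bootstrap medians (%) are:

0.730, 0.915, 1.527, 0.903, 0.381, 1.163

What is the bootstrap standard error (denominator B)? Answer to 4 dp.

Bootstrap SE is the standard deviation of the 6 replicate medians.
Mean of replicates: (0.730 + 0.915 + 1.527 + 0.903 + 0.381 + 1.163) / 6 = 5.61900 / 6 = 0.93650
Sum of squared deviations: (−0.20650)² + (−0.02150)² + (+0.59050)² + (−0.03350)² + (−0.55550)² + (+0.22650)² = 0.75280
Variance = 0.75280 / 6 = 0.12547
SE* = √0.12547

SE* = 0.3542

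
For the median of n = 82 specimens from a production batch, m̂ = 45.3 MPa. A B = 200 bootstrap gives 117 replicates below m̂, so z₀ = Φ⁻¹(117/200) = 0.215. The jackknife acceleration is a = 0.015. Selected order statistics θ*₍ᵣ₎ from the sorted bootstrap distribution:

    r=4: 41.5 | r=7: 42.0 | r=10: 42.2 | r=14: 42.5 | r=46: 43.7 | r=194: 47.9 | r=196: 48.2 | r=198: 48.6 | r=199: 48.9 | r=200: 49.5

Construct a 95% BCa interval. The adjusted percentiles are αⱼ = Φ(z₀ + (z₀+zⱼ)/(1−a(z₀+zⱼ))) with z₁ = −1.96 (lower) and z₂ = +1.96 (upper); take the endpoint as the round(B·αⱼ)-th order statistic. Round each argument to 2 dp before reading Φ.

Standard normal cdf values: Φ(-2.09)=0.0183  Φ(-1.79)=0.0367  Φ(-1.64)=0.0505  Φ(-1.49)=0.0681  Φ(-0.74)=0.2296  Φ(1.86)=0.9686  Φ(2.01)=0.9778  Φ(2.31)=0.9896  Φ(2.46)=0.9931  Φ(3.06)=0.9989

Lower: z₀ + z₁ = 0.215 + (-1.960) = -1.745; 1 − a(z₀+z₁) = 1 − (0.015)(-1.745) = 1.0262; argument = 0.215 + (-1.745)/1.0262 = -1.4855 → -1.49.
α₁ = Φ(-1.49) = 0.0681; rank = round(200 × 0.0681) = 14; θ*₍14₎ = 42.5.
Upper: z₀ + z₂ = 2.175; 1 − a(z₀+z₂) = 0.9674; argument = 2.4634 → 2.46; α₂ = 0.9931; rank = 199; θ*₍199₎ = 48.9.

(42.5, 48.9)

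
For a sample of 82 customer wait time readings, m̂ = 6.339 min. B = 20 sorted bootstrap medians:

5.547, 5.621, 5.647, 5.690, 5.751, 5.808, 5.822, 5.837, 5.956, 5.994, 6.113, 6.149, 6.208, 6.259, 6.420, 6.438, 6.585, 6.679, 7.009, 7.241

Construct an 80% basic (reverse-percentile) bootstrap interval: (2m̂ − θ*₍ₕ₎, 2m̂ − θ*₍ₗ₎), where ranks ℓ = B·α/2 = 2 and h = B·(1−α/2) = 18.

Percentile endpoints at ranks 2 and 18: θ*₍2₎ = 5.621, θ*₍18₎ = 6.679.
Basic interval reflects these around m̂:
  lower = 2 × 6.339 − 6.679 = 5.999
  upper = 2 × 6.339 − 5.621 = 7.057

(5.999, 7.057)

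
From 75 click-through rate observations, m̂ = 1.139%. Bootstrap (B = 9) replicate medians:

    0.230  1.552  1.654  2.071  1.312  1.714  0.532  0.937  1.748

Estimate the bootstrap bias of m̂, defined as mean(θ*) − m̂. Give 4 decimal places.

bias = +0.1666

mean(θ*) = (0.230 + 1.552 + 1.654 + 2.071 + 1.312 + 1.714 + 0.532 + 0.937 + 1.748) / 9 = 1.30556
bias = 1.30556 − 1.139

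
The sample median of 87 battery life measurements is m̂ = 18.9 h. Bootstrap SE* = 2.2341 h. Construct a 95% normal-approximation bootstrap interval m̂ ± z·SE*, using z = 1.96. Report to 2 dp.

Margin = 1.96 × 2.2341 = 4.379
Interval: 18.9 ± 4.379

(14.52, 23.28)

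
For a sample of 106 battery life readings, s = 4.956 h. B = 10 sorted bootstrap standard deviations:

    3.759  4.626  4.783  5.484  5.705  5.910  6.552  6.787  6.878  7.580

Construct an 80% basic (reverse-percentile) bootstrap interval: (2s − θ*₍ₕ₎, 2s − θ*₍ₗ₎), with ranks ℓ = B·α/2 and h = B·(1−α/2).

(3.034, 6.153)

Percentile endpoints at ranks 1 and 9: θ*₍1₎ = 3.759, θ*₍9₎ = 6.878.
Basic interval reflects these around s:
  lower = 2 × 4.956 − 6.878 = 3.034
  upper = 2 × 4.956 − 3.759 = 6.153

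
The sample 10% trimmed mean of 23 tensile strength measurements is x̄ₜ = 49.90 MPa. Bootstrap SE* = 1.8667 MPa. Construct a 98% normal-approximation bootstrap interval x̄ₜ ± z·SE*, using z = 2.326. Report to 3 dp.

Margin = 2.326 × 1.8667 = 4.3419
Interval: 49.90 ± 4.3419

(45.558, 54.242)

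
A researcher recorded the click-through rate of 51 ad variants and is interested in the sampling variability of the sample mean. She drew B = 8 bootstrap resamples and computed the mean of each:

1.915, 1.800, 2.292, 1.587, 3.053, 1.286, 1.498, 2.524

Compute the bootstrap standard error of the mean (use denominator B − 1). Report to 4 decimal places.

SE* = 0.5914

Bootstrap SE is the standard deviation of the 8 replicate means.
Mean of replicates: (1.915 + 1.800 + 2.292 + 1.587 + 3.053 + 1.286 + 1.498 + 2.524) / 8 = 15.95500 / 8 = 1.99438
Sum of squared deviations: (−0.07937)² + (−0.19437)² + (+0.29762)² + (−0.40738)² + (+1.05862)² + (−0.70837)² + (−0.49638)² + (+0.52963)² = 2.44799
Variance = 2.44799 / 7 = 0.34971
SE* = √0.34971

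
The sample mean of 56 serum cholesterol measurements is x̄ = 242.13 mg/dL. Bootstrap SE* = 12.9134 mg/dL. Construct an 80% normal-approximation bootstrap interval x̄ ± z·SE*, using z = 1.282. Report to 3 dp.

(225.575, 258.685)

Margin = 1.282 × 12.9134 = 16.5550
Interval: 242.13 ± 16.5550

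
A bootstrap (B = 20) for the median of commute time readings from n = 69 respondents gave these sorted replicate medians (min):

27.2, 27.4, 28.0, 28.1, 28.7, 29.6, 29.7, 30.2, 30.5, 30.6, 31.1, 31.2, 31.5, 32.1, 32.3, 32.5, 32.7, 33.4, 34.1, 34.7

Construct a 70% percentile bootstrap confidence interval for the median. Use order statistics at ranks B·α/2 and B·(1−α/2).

α = 0.30; lower rank = 20 × 0.150 = 3; upper rank = 20 × 0.850 = 17.
The 3rd smallest replicate is 28.0; the 17th is 32.7.

(28.0, 32.7)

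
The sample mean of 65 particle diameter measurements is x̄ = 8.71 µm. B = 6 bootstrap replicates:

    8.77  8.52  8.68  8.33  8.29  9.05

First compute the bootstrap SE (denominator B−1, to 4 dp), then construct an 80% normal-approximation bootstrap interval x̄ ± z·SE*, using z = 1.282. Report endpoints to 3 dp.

(8.342, 9.078)

Mean of replicates = 8.6067; sum of squared deviations = 0.4129; SE* = √(0.4129/5) = 0.2874
Margin = 1.282 × 0.2874 = 0.3684
Interval: 8.71 ± 0.3684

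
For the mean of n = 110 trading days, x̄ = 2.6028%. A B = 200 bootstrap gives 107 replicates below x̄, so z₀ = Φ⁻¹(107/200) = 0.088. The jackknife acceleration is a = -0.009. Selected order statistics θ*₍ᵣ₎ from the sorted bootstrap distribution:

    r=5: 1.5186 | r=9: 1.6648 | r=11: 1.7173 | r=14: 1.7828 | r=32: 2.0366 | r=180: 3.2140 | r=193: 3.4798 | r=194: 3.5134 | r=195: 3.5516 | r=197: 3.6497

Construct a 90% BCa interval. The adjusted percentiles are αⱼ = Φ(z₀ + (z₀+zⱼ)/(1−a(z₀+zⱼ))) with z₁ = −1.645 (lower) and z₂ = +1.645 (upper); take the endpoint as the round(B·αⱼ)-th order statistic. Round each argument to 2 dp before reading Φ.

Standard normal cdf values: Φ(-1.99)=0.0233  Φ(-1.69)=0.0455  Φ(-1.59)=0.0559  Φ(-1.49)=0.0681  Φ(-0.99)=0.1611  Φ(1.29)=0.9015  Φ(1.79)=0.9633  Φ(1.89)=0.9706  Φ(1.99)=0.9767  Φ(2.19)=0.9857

(1.7828, 3.4798)

Lower: z₀ + z₁ = 0.088 + (-1.645) = -1.557; 1 − a(z₀+z₁) = 1 − (-0.009)(-1.557) = 0.9860; argument = 0.088 + (-1.557)/0.9860 = -1.4911 → -1.49.
α₁ = Φ(-1.49) = 0.0681; rank = round(200 × 0.0681) = 14; θ*₍14₎ = 1.7828.
Upper: z₀ + z₂ = 1.733; 1 − a(z₀+z₂) = 1.0156; argument = 1.7944 → 1.79; α₂ = 0.9633; rank = 193; θ*₍193₎ = 3.4798.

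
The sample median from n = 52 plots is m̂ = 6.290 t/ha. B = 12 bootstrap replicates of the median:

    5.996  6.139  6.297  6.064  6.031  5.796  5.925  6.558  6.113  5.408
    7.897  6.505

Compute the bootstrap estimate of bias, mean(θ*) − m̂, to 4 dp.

bias = −0.0626

mean(θ*) = (5.996 + 6.139 + 6.297 + 6.064 + 6.031 + 5.796 + 5.925 + 6.558 + 6.113 + 5.408 + 7.897 + 6.505) / 12 = 6.22742
bias = 6.22742 − 6.290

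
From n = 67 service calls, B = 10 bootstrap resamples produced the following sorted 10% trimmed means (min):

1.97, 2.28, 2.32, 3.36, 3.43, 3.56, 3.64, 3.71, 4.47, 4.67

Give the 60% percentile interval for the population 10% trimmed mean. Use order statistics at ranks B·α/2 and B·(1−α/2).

(2.28, 3.71)

α = 0.40; lower rank = 10 × 0.200 = 2; upper rank = 10 × 0.800 = 8.
The 2nd smallest replicate is 2.28; the 8th is 3.71.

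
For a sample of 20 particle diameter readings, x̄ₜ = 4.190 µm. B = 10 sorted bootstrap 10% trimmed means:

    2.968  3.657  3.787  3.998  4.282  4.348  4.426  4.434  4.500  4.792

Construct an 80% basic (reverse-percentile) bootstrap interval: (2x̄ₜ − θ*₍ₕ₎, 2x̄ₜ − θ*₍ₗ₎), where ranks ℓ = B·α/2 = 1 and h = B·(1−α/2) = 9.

(3.880, 5.412)

Percentile endpoints at ranks 1 and 9: θ*₍1₎ = 2.968, θ*₍9₎ = 4.500.
Basic interval reflects these around x̄ₜ:
  lower = 2 × 4.190 − 4.500 = 3.880
  upper = 2 × 4.190 − 2.968 = 5.412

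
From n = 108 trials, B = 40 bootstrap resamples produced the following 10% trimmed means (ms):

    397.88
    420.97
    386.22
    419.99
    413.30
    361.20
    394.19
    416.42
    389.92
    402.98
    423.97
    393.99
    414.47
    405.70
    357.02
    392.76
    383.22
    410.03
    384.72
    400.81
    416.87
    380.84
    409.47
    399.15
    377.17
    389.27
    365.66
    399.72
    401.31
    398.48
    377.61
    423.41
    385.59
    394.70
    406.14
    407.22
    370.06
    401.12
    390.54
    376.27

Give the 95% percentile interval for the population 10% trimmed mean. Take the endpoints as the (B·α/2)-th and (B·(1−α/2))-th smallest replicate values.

(357.02, 423.41)

Sorted replicates: 357.02, 361.20, 365.66, 370.06, 376.27, 377.17, 377.61, 380.84, 383.22, 384.72, 385.59, 386.22, 389.27, 389.92, 390.54, 392.76, 393.99, 394.19, 394.70, 397.88, 398.48, 399.15, 399.72, 400.81, 401.12, 401.31, 402.98, 405.70, 406.14, 407.22, 409.47, 410.03, 413.30, 414.47, 416.42, 416.87, 419.99, 420.97, 423.41, 423.97
α = 0.05; lower rank = 40 × 0.025 = 1; upper rank = 40 × 0.975 = 39.
The 1st smallest replicate is 357.02; the 39th is 423.41.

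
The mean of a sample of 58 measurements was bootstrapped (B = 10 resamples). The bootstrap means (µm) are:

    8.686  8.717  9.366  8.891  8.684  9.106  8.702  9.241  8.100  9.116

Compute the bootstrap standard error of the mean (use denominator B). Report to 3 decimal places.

Bootstrap SE is the standard deviation of the 10 replicate means.
Mean of replicates: (8.686 + 8.717 + 9.366 + 8.891 + 8.684 + 9.106 + 8.702 + 9.241 + 8.100 + 9.116) / 10 = 88.6090 / 10 = 8.8609
Sum of squared deviations: (−0.1749)² + (−0.1439)² + (+0.5051)² + (+0.0301)² + (−0.1769)² + (+0.2451)² + (−0.1589)² + (+0.3801)² + (−0.7609)² + (+0.2551)² = 1.2125
Variance = 1.2125 / 10 = 0.1212
SE* = √0.1212

SE* = 0.348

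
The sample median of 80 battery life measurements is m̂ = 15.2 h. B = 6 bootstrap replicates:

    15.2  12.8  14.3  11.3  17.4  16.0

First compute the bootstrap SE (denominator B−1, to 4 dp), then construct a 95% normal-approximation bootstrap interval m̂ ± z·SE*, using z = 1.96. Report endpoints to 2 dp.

Mean of replicates = 14.5000; sum of squared deviations = 24.3200; SE* = √(24.3200/5) = 2.2054
Margin = 1.96 × 2.2054 = 4.323
Interval: 15.2 ± 4.323

(10.88, 19.52)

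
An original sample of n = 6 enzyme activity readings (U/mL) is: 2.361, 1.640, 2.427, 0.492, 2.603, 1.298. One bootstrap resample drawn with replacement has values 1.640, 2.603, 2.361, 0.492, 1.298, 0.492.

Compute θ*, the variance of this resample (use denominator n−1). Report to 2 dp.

Mean = 1.4810; sum of squared deviations = 4.0483
s² = 4.0483 / 5 = 0.8097

θ* = 0.81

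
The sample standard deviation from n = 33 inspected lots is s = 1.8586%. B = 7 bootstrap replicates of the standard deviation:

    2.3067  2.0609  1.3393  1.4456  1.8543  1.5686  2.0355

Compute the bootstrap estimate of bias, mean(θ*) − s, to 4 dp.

bias = −0.0570

mean(θ*) = (2.3067 + 2.0609 + 1.3393 + 1.4456 + 1.8543 + 1.5686 + 2.0355) / 7 = 1.80156
bias = 1.80156 − 1.8586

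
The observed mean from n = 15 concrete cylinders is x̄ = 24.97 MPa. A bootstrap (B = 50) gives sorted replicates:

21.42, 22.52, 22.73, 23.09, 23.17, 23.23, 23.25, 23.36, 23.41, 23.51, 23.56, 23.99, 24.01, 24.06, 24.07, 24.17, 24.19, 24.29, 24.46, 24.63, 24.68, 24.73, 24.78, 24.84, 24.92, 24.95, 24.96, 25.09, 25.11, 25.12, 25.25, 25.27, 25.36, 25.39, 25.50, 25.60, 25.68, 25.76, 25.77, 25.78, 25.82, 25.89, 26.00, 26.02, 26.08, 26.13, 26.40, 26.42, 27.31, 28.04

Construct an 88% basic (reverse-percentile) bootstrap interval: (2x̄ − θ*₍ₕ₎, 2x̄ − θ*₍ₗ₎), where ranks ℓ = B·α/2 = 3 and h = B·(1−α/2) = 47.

Percentile endpoints at ranks 3 and 47: θ*₍3₎ = 22.73, θ*₍47₎ = 26.40.
Basic interval reflects these around x̄:
  lower = 2 × 24.97 − 26.40 = 23.54
  upper = 2 × 24.97 − 22.73 = 27.21

(23.54, 27.21)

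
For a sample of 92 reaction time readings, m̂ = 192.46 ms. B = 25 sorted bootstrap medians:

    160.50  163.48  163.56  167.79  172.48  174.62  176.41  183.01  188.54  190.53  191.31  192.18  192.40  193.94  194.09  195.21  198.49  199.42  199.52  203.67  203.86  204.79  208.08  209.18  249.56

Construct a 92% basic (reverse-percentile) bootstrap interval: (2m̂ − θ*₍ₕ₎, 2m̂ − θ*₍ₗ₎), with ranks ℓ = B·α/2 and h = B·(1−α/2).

(175.74, 224.42)

Percentile endpoints at ranks 1 and 24: θ*₍1₎ = 160.50, θ*₍24₎ = 209.18.
Basic interval reflects these around m̂:
  lower = 2 × 192.46 − 209.18 = 175.74
  upper = 2 × 192.46 − 160.50 = 224.42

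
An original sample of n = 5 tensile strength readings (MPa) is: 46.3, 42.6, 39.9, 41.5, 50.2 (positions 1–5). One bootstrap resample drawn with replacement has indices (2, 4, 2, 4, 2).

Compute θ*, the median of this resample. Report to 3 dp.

θ* = 42.600

Resample values: 42.6, 41.5, 42.6, 41.5, 42.6.
Sorted: 41.5, 41.5, 42.6, 42.6, 42.6
Median = middle value = 42.600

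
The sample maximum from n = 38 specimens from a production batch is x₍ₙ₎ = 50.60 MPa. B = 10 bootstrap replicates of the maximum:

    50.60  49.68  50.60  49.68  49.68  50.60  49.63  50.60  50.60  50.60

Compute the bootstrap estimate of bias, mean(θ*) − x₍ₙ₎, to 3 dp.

bias = −0.373

mean(θ*) = (50.60 + 49.68 + 50.60 + 49.68 + 49.68 + 50.60 + 49.63 + 50.60 + 50.60 + 50.60) / 10 = 50.2270
bias = 50.2270 − 50.60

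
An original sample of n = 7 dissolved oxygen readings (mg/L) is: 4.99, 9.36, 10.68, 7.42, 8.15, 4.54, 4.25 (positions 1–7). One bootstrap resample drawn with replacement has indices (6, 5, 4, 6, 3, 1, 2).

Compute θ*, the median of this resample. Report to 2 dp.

Resample values: 4.54, 8.15, 7.42, 4.54, 10.68, 4.99, 9.36.
Sorted: 4.54, 4.54, 4.99, 7.42, 8.15, 9.36, 10.68
Median = middle value = 7.42

θ* = 7.42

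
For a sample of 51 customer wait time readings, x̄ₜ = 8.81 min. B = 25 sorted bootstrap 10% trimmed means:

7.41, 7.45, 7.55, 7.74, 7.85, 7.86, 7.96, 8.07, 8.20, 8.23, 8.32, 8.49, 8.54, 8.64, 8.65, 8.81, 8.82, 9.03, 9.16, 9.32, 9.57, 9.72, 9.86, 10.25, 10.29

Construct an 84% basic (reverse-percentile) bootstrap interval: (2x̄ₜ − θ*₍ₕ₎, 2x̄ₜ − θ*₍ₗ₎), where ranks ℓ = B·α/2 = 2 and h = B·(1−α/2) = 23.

(7.76, 10.17)

Percentile endpoints at ranks 2 and 23: θ*₍2₎ = 7.45, θ*₍23₎ = 9.86.
Basic interval reflects these around x̄ₜ:
  lower = 2 × 8.81 − 9.86 = 7.76
  upper = 2 × 8.81 − 7.45 = 10.17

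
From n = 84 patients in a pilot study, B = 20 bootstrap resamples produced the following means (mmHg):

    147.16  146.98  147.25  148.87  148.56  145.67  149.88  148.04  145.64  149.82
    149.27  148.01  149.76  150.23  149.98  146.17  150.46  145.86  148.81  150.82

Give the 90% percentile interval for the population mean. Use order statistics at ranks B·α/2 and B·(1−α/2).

Sorted replicates: 145.64, 145.67, 145.86, 146.17, 146.98, 147.16, 147.25, 148.01, 148.04, 148.56, 148.81, 148.87, 149.27, 149.76, 149.82, 149.88, 149.98, 150.23, 150.46, 150.82
α = 0.10; lower rank = 20 × 0.050 = 1; upper rank = 20 × 0.950 = 19.
The 1st smallest replicate is 145.64; the 19th is 150.46.

(145.64, 150.46)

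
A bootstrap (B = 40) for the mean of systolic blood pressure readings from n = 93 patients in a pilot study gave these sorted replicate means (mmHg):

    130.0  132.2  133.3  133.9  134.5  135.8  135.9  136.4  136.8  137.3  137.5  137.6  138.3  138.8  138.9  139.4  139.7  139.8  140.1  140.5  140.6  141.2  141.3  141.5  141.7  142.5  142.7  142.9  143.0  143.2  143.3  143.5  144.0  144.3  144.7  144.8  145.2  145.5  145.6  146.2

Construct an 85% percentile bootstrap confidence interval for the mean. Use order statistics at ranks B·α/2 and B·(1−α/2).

(133.3, 145.2)

α = 0.15; lower rank = 40 × 0.075 = 3; upper rank = 40 × 0.925 = 37.
The 3rd smallest replicate is 133.3; the 37th is 145.2.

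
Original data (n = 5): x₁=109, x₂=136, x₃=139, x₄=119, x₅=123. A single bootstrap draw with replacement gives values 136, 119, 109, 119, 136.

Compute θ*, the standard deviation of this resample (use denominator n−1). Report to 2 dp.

θ* = 11.86

Mean = 123.8000; sum of squared deviations = 562.8000
s² = 562.8000 / 4 = 140.7000
s = √140.7000 = 11.86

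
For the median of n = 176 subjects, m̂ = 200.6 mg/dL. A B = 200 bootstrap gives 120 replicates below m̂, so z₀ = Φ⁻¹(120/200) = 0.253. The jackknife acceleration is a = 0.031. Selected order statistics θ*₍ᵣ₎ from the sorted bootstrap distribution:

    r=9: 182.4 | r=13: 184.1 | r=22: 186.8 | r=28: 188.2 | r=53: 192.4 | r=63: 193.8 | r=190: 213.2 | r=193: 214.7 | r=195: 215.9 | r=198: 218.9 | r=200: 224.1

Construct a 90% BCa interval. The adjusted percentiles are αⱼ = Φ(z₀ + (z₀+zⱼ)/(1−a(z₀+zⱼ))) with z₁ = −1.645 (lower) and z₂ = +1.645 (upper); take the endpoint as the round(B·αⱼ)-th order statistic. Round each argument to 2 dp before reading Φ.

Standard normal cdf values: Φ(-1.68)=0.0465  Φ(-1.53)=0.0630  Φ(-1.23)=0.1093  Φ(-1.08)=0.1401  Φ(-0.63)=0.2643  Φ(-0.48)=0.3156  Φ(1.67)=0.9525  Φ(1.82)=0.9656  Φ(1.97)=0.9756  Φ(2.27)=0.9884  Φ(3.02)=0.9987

(188.2, 218.9)

Lower: z₀ + z₁ = 0.253 + (-1.645) = -1.392; 1 − a(z₀+z₁) = 1 − (0.031)(-1.392) = 1.0432; argument = 0.253 + (-1.392)/1.0432 = -1.0814 → -1.08.
α₁ = Φ(-1.08) = 0.1401; rank = round(200 × 0.1401) = 28; θ*₍28₎ = 188.2.
Upper: z₀ + z₂ = 1.898; 1 − a(z₀+z₂) = 0.9412; argument = 2.2697 → 2.27; α₂ = 0.9884; rank = 198; θ*₍198₎ = 218.9.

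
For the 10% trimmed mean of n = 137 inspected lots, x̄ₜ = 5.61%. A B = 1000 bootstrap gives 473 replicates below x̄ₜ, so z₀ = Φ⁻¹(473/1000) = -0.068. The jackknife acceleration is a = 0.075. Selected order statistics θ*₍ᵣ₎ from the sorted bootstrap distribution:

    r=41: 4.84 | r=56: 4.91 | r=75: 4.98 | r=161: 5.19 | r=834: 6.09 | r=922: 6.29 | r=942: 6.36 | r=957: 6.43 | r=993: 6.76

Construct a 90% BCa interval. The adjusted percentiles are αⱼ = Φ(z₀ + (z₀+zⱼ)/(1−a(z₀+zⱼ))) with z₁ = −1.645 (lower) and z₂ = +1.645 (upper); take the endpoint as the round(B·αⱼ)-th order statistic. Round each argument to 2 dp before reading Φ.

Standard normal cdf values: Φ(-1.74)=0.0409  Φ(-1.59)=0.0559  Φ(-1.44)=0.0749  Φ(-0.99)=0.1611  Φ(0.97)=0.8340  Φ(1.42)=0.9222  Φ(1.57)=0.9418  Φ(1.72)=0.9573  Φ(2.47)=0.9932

Lower: z₀ + z₁ = -0.068 + (-1.645) = -1.713; 1 − a(z₀+z₁) = 1 − (0.075)(-1.713) = 1.1285; argument = -0.068 + (-1.713)/1.1285 = -1.5860 → -1.59.
α₁ = Φ(-1.59) = 0.0559; rank = round(1000 × 0.0559) = 56; θ*₍56₎ = 4.91.
Upper: z₀ + z₂ = 1.577; 1 − a(z₀+z₂) = 0.8817; argument = 1.7205 → 1.72; α₂ = 0.9573; rank = 957; θ*₍957₎ = 6.43.

(4.91, 6.43)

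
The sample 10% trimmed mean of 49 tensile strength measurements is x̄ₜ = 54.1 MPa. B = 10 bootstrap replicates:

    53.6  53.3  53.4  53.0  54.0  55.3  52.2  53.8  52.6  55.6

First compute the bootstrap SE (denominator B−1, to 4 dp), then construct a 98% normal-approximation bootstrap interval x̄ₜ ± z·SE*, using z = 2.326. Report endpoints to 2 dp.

(51.59, 56.61)

Mean of replicates = 53.6800; sum of squared deviations = 10.4760; SE* = √(10.4760/9) = 1.0789
Margin = 2.326 × 1.0789 = 2.510
Interval: 54.1 ± 2.510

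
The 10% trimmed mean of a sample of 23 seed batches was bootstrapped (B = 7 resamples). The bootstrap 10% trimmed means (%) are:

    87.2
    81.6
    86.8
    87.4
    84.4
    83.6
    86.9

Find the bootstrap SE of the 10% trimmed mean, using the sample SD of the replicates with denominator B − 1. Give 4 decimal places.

Bootstrap SE is the standard deviation of the 7 replicate 10% trimmed means.
Mean of replicates: (87.2 + 81.6 + 86.8 + 87.4 + 84.4 + 83.6 + 86.9) / 7 = 597.90000 / 7 = 85.41429
Sum of squared deviations: (+1.78571)² + (−3.81429)² + (+1.38571)² + (+1.98571)² + (−1.01429)² + (−1.81429)² + (+1.48571)² = 30.12857
Variance = 30.12857 / 6 = 5.02143
SE* = √5.02143

SE* = 2.2409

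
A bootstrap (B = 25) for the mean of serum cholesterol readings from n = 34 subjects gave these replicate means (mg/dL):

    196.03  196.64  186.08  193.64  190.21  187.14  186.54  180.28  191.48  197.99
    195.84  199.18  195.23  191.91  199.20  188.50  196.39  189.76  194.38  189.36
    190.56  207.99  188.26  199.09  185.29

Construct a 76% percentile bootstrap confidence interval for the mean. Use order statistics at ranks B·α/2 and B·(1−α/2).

Sorted replicates: 180.28, 185.29, 186.08, 186.54, 187.14, 188.26, 188.50, 189.36, 189.76, 190.21, 190.56, 191.48, 191.91, 193.64, 194.38, 195.23, 195.84, 196.03, 196.39, 196.64, 197.99, 199.09, 199.18, 199.20, 207.99
α = 0.24; lower rank = 25 × 0.120 = 3; upper rank = 25 × 0.880 = 22.
The 3rd smallest replicate is 186.08; the 22nd is 199.09.

(186.08, 199.09)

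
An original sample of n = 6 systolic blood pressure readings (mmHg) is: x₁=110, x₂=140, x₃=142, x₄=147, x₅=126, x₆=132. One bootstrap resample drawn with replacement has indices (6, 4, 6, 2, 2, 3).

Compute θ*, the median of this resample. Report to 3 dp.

θ* = 140.000

Resample values: 132, 147, 132, 140, 140, 142.
Sorted: 132, 132, 140, 140, 142, 147
Median = average of the two middle values = 140.000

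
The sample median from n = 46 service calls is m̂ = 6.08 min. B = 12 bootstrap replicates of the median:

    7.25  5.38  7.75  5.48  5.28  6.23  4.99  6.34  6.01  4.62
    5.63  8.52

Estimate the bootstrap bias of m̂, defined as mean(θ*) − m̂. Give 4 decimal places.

bias = +0.0433

mean(θ*) = (7.25 + 5.38 + 7.75 + 5.48 + 5.28 + 6.23 + 4.99 + 6.34 + 6.01 + 4.62 + 5.63 + 8.52) / 12 = 6.12333
bias = 6.12333 − 6.08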